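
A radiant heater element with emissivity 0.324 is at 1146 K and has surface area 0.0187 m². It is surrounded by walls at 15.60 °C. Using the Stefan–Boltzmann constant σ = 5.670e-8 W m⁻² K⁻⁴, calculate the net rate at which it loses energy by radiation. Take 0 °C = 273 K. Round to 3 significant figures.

Surroundings: T = 15.60 °C + 273 = 288.60 K.
Area A = 0.0187 m².
Net radiated power P_net = εσA(T⁴ − T₀⁴) = 0.324×5.670×10⁻⁸×0.0187×(1146⁴ − 288.60⁴).
T⁴ − T₀⁴ = 1.72480×10¹² − 6.93722×10⁹ = 1.71786×10¹² K⁴, so P_net = 590 W.

Net loss ≈ 590 W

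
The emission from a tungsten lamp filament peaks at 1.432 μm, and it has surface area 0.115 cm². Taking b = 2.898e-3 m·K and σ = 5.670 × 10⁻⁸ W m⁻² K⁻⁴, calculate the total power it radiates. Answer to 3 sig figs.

P ≈ 10.9 W

Wien's law: T = b/λ_max = 2.898×10⁻³/1.432×10⁻⁶ = 2023.74 K.
Area A = 0.115 cm² = 1.15×10⁻⁵ m².
Then P = σAT⁴ = 5.670×10⁻⁸×1.15×10⁻⁵×(2023.74)⁴ = 10.9 W.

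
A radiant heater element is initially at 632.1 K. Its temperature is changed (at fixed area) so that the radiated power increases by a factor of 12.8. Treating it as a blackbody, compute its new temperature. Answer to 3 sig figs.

P ∝ T⁴, so T₂/T₁ = (P₂/P₁)^(1/4) = (12.8)^(1/4) = 1.89148.
T₂ = 632.1 × 1.89148 = 1.20×10³ K.

T₂ ≈ 1.20×10³ K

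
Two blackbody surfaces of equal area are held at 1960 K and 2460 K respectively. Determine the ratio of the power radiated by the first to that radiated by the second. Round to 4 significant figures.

P₁/P₂ ≈ 0.4030

With equal areas, P₁/P₂ = (T₁/T₂)⁴ = (1960/2460)⁴ = 0.4030.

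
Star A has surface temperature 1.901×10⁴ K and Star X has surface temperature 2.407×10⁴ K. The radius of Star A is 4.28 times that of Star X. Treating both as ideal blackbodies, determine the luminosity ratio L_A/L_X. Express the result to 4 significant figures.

L_A/L_X ≈ 7.127

L ∝ R²T⁴, so L_A/L_X = (R_A/R_X)²(T_A/T_X)⁴ = (4.28)² × (1.901×10⁴/2.407×10⁴)⁴ = 18.3184 × 0.389067 = 7.127.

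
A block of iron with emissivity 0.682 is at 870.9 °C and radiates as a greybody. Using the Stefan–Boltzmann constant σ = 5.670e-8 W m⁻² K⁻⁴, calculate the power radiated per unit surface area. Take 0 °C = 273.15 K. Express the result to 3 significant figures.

I ≈ 6.62×10⁴ W/m²

T = 870.9 °C + 273.15 = 1144.05 K.
Stefan–Boltzmann: I = εσT⁴ = 0.682 × 5.670×10⁻⁸ × (1144.05)⁴ = 6.62×10⁴ W/m².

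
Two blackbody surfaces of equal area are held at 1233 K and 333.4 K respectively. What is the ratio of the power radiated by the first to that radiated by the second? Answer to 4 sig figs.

With equal areas, P₁/P₂ = (T₁/T₂)⁴ = (1233/333.4)⁴ = 187.1.

P₁/P₂ ≈ 187.1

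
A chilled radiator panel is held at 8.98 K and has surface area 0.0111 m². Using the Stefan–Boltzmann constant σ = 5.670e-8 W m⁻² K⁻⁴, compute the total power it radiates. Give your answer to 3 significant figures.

P ≈ 4.09×10⁻⁶ W

Area A = 0.0111 m².
P = σAT⁴ = 5.670×10⁻⁸ × 0.0111 × (8.98)⁴ = 4.09×10⁻⁶ W.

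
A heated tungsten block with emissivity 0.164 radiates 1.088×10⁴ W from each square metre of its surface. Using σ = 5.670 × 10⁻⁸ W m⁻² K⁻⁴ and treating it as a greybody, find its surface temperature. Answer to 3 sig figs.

I = εσT⁴, so T = (I/εσ)^(1/4) = (1.088×10⁴/(0.164×5.670×10⁻⁸))^(1/4) = 1.04×10³ K.

T ≈ 1.04×10³ K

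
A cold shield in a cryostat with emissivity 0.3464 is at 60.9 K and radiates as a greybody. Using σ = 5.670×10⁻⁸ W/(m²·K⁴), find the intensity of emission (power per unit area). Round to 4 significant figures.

Stefan–Boltzmann: I = εσT⁴ = 0.3464 × 5.670×10⁻⁸ × (60.9)⁴ = 0.2702 W/m².

I ≈ 0.2702 W/m²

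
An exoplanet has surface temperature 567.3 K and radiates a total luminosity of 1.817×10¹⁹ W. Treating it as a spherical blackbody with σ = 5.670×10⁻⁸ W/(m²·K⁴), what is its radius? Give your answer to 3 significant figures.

R ≈ 1.57×10⁷ m

L = 4πR²σT⁴ ⇒ R = √(L/(4πσT⁴)).
σT⁴ = 5872.65 W/m², so R = √(1.817×10¹⁹/(4π×5872.65)) = 1.57×10⁷ m.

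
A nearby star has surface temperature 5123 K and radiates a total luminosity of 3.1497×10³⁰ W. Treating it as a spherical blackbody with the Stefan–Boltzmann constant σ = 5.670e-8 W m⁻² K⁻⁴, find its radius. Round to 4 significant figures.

R ≈ 8.011×10¹⁰ m

L = 4πR²σT⁴ ⇒ R = √(L/(4πσT⁴)).
σT⁴ = 3.90553×10⁷ W/m², so R = √(3.1497×10³⁰/(4π×3.90553×10⁷)) = 8.011×10¹⁰ m.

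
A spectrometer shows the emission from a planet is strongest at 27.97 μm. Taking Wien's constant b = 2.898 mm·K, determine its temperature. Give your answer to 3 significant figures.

T ≈ 104 K

Wien's law gives T = b/λ_max = (2.898×10⁻³ m·K)/(2.797×10⁻⁵ m) = 104 K.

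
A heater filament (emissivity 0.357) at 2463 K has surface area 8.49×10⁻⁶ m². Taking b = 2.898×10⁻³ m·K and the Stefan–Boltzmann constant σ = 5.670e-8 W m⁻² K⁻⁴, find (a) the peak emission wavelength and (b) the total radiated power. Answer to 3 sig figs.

λ_max ≈ 1.18 μm; P ≈ 6.32 W

(a) λ_max = b/T = 2.898×10⁻³/2463 = 1.177×10⁻⁶ m = 1.18 μm.
Area A = 8.49×10⁻⁶ m².
(b) P = εσAT⁴ = 0.357×5.670×10⁻⁸×8.49×10⁻⁶×(2463)⁴ = 6.32 W.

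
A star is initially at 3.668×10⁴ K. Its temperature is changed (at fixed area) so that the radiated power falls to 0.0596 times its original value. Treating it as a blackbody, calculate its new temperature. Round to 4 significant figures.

P ∝ T⁴, so T₂/T₁ = (P₂/P₁)^(1/4) = (0.0596)^(1/4) = 0.494096.
T₂ = 3.668×10⁴ × 0.494096 = 1.812×10⁴ K.

T₂ ≈ 1.812×10⁴ K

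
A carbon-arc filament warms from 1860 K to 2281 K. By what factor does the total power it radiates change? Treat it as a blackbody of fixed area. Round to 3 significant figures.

P₂/P₁ ≈ 2.26

P ∝ T⁴, so P₂/P₁ = (T₂/T₁)⁴ = (2281/1860)⁴ = (1.22634)⁴ = 2.26.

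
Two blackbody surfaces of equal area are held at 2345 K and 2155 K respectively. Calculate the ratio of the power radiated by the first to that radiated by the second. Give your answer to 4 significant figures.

With equal areas, P₁/P₂ = (T₁/T₂)⁴ = (2345/2155)⁴ = 1.402.

P₁/P₂ ≈ 1.402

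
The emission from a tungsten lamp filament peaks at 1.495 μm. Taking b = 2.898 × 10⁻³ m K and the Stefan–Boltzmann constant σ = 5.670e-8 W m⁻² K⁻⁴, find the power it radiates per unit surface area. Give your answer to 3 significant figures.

Wien's law: T = b/λ_max = 2.898×10⁻³/1.495×10⁻⁶ = 1938.46 K.
Then I = σT⁴ = 5.670×10⁻⁸×(1938.46)⁴ = 8.01×10⁵ W/m².

I ≈ 8.01×10⁵ W/m²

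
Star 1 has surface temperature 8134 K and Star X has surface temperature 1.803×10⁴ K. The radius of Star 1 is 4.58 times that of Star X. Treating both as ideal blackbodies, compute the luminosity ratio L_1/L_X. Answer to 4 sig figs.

L ∝ R²T⁴, so L_1/L_X = (R_1/R_X)²(T_1/T_X)⁴ = (4.58)² × (8134/1.803×10⁴)⁴ = 20.9764 × 0.0414223 = 0.8689.

L_1/L_X ≈ 0.8689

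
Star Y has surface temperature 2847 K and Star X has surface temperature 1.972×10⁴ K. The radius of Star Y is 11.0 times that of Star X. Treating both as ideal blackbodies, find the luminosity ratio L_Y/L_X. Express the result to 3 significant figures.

L_Y/L_X ≈ 0.0526

L ∝ R²T⁴, so L_Y/L_X = (R_Y/R_X)²(T_Y/T_X)⁴ = (11.0)² × (2847/1.972×10⁴)⁴ = 121 × 4.34432×10⁻⁴ = 0.0526.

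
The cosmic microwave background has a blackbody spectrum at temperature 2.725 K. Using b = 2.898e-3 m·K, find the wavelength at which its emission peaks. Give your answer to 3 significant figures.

Wien's displacement law: λ_max = b/T = (2.898×10⁻³ m·K)/(2.725 K) = 1.063×10⁻³ m.
That is 1.06 mm, in the microwave range.

λ_max ≈ 1.06 mm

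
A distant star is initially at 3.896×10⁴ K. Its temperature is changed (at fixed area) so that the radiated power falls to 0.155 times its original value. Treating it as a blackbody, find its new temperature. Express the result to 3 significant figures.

T₂ ≈ 2.44×10⁴ K

P ∝ T⁴, so T₂/T₁ = (P₂/P₁)^(1/4) = (0.155)^(1/4) = 0.627455.
T₂ = 3.896×10⁴ × 0.627455 = 2.44×10⁴ K.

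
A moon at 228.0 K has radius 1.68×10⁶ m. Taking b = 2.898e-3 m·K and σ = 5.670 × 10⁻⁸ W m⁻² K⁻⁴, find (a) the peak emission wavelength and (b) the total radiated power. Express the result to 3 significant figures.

(a) λ_max = b/T = 2.898×10⁻³/228.0 = 1.271×10⁻⁵ m = 12.7 μm.
Surface area A = 4πR² = 4π(1.68×10⁶ m)² = 3.54673×10¹³ m².
(b) P = σAT⁴ = 5.670×10⁻⁸×3.54673×10¹³×(228.0)⁴ = 5.43×10¹⁵ W.

λ_max ≈ 12.7 μm; P ≈ 5.43×10¹⁵ W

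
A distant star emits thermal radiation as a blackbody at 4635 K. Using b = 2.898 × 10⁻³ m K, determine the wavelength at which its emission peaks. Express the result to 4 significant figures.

λ_max ≈ 625.2 nm

Wien's displacement law: λ_max = b/T = (2.898×10⁻³ m·K)/(4635 K) = 6.2524×10⁻⁷ m.
That is 625.2 nm, in the visible range.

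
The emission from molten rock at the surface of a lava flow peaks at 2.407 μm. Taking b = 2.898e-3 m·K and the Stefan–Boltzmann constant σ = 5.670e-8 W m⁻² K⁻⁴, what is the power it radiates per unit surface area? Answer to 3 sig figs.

Wien's law: T = b/λ_max = 2.898×10⁻³/2.407×10⁻⁶ = 1203.99 K.
Then I = σT⁴ = 5.670×10⁻⁸×(1203.99)⁴ = 1.19×10⁵ W/m².

I ≈ 1.19×10⁵ W/m²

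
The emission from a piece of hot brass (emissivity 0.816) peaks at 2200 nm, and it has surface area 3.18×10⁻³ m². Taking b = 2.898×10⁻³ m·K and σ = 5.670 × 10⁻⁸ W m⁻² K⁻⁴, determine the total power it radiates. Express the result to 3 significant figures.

P ≈ 443 W

Wien's law: T = b/λ_max = 2.898×10⁻³/2.200×10⁻⁶ = 1317.27 K.
Area A = 3.18×10⁻³ m².
Then P = εσAT⁴ = 0.816×5.670×10⁻⁸×3.18×10⁻³×(1317.27)⁴ = 443 W.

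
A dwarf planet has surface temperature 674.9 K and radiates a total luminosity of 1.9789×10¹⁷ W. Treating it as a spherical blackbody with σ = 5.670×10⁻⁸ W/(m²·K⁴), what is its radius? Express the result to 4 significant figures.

R ≈ 1.157×10⁶ m

L = 4πR²σT⁴ ⇒ R = √(L/(4πσT⁴)).
σT⁴ = 11763.6 W/m², so R = √(1.9789×10¹⁷/(4π×11763.6)) = 1.157×10⁶ m.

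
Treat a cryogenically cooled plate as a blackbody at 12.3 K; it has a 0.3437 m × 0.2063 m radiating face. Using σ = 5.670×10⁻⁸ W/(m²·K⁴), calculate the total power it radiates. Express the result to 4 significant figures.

P ≈ 9.202×10⁻⁵ W

Area A = 0.3437 × 0.2063 = 0.0709053 m².
P = σAT⁴ = 5.670×10⁻⁸ × 0.0709053 × (12.3)⁴ = 9.202×10⁻⁵ W.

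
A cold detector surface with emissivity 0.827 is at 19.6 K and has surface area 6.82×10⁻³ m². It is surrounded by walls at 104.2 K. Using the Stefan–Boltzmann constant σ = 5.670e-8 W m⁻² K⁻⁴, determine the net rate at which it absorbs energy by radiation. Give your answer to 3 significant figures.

Area A = 6.82×10⁻³ m².
Net radiated power P_net = εσA(T⁴ − T₀⁴) = 0.827×5.670×10⁻⁸×6.82×10⁻³×(19.6⁴ − 104.2⁴).
T⁴ − T₀⁴ = 1.47579×10⁵ − 1.17888×10⁸ = -1.17740×10⁸ K⁴, so P_net = -0.0377 W — negative, meaning a net gain of 0.0377 W.

Net gain ≈ 0.0377 W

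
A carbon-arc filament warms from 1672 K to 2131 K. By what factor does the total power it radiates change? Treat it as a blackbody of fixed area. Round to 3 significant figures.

P ∝ T⁴, so P₂/P₁ = (T₂/T₁)⁴ = (2131/1672)⁴ = (1.27452)⁴ = 2.64.

P₂/P₁ ≈ 2.64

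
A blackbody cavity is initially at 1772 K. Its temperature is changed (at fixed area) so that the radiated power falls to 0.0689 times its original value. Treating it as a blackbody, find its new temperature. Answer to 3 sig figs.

T₂ ≈ 908 K

P ∝ T⁴, so T₂/T₁ = (P₂/P₁)^(1/4) = (0.0689)^(1/4) = 0.512336.
T₂ = 1772 × 0.512336 = 908 K.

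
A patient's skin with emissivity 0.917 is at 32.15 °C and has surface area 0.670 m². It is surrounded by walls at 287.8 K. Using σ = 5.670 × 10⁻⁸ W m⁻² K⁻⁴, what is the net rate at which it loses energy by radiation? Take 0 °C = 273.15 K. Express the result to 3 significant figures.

Net loss ≈ 63.6 W

T = 32.15 °C + 273.15 = 305.30 K.
Area A = 0.670 m².
Net radiated power P_net = εσA(T⁴ − T₀⁴) = 0.917×5.670×10⁻⁸×0.670×(305.30⁴ − 287.8⁴).
T⁴ − T₀⁴ = 8.68775×10⁹ − 6.86062×10⁹ = 1.82713×10⁹ K⁴, so P_net = 63.6 W.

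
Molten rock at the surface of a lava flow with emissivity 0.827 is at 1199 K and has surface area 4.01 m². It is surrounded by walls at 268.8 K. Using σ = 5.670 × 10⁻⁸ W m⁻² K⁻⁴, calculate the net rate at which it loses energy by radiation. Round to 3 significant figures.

Net loss ≈ 3.88×10⁵ W

Area A = 4.01 m².
Net radiated power P_net = εσA(T⁴ − T₀⁴) = 0.827×5.670×10⁻⁸×4.01×(1199⁴ − 268.8⁴).
T⁴ − T₀⁴ = 2.06670×10¹² − 5.22056×10⁹ = 2.06148×10¹² K⁴, so P_net = 3.88×10⁵ W.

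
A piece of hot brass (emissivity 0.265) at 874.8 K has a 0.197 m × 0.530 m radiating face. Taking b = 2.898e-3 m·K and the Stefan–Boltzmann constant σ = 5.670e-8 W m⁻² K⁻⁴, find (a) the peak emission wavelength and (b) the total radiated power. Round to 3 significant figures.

λ_max ≈ 3.31 μm; P ≈ 919 W

(a) λ_max = b/T = 2.898×10⁻³/874.8 = 3.313×10⁻⁶ m = 3.31 μm.
Area A = 0.197 × 0.530 = 0.10441 m².
(b) P = εσAT⁴ = 0.265×5.670×10⁻⁸×0.10441×(874.8)⁴ = 919 W.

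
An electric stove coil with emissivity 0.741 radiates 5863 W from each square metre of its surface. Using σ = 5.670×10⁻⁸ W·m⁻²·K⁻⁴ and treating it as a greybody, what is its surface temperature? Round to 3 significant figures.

T ≈ 611 K

I = εσT⁴, so T = (I/εσ)^(1/4) = (5863/(0.741×5.670×10⁻⁸))^(1/4) = 611 K.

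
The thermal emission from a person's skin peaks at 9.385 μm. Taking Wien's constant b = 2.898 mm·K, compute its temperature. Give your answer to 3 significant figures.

T ≈ 309 K

Wien's law gives T = b/λ_max = (2.898×10⁻³ m·K)/(9.385×10⁻⁶ m) = 309 K.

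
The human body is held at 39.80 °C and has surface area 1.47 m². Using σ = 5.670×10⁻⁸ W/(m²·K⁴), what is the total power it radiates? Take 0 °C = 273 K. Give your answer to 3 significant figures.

T = 39.80 °C + 273 = 312.80 K.
Area A = 1.47 m².
P = σAT⁴ = 5.670×10⁻⁸ × 1.47 × (312.80)⁴ = 798 W.

P ≈ 798 W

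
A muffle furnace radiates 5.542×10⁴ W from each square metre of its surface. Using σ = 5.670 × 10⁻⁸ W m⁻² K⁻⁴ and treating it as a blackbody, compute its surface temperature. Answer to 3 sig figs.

T ≈ 994 K

I = σT⁴, so T = (I/σ)^(1/4) = (5.542×10⁴/(5.670×10⁻⁸))^(1/4) = 994 K.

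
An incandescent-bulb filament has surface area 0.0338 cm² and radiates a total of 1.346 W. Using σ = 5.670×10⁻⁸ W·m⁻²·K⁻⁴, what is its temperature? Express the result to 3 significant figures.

T ≈ 1.63×10³ K

Area A = 0.0338 cm² = 3.38×10⁻⁶ m².
P = σAT⁴ ⇒ T = (P/(σA))^(1/4) = (1.346/(5.670×10⁻⁸×3.38×10⁻⁶))^(1/4) = 1.63×10³ K.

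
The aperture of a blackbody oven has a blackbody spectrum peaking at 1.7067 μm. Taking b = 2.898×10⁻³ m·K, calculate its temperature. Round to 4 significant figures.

Wien's law gives T = b/λ_max = (2.898×10⁻³ m·K)/(1.7067×10⁻⁶ m) = 1698 K.

T ≈ 1698 K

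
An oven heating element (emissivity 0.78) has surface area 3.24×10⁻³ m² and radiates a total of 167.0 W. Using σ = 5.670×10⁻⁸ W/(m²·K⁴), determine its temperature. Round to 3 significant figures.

Area A = 3.24×10⁻³ m².
P = εσAT⁴ ⇒ T = (P/(εσA))^(1/4) = (167.0/(0.78×5.670×10⁻⁸×3.24×10⁻³))^(1/4) = 1.04×10³ K.

T ≈ 1.04×10³ K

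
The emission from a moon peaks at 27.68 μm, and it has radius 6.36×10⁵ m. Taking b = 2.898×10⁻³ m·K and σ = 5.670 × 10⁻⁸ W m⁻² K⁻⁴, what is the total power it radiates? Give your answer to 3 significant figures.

P ≈ 3.46×10¹³ W

Wien's law: T = b/λ_max = 2.898×10⁻³/2.768×10⁻⁵ = 104.697 K.
Surface area A = 4πR² = 4π(6.36×10⁵ m)² = 5.08305×10¹² m².
Then P = σAT⁴ = 5.670×10⁻⁸×5.08305×10¹²×(104.697)⁴ = 3.46×10¹³ W.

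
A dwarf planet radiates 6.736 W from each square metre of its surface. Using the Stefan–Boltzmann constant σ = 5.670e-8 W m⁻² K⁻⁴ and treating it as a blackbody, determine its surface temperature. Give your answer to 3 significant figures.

I = σT⁴, so T = (I/σ)^(1/4) = (6.736/(5.670×10⁻⁸))^(1/4) = 104 K.

T ≈ 104 K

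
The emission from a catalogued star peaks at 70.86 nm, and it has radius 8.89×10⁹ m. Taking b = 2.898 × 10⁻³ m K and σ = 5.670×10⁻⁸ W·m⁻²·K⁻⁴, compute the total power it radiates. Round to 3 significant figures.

Wien's law: T = b/λ_max = 2.898×10⁻³/7.086×10⁻⁸ = 40897.5 K.
Surface area A = 4πR² = 4π(8.89×10⁹ m)² = 9.93147×10²⁰ m².
Then P = σAT⁴ = 5.670×10⁻⁸×9.93147×10²⁰×(40897.5)⁴ = 1.58×10³² W.

P ≈ 1.58×10³² W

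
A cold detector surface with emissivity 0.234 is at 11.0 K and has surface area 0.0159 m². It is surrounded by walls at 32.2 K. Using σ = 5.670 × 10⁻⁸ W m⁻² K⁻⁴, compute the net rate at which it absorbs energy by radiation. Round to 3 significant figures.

Area A = 0.0159 m².
Net radiated power P_net = εσA(T⁴ − T₀⁴) = 0.234×5.670×10⁻⁸×0.0159×(11.0⁴ − 32.2⁴).
T⁴ − T₀⁴ = 14641.0 − 1.07504×10⁶ = -1.06040×10⁶ K⁴, so P_net = -2.24×10⁻⁴ W — negative, meaning a net gain of 2.24×10⁻⁴ W.

Net gain ≈ 2.24×10⁻⁴ W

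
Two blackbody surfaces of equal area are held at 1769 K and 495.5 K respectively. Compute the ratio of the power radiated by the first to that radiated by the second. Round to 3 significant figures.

P₁/P₂ ≈ 162

With equal areas, P₁/P₂ = (T₁/T₂)⁴ = (1769/495.5)⁴ = 162.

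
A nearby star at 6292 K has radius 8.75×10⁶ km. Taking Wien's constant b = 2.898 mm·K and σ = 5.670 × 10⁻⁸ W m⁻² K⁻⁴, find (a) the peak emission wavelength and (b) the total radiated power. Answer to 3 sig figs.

(a) λ_max = b/T = 2.898×10⁻³/6292 = 4.606×10⁻⁷ m = 0.461 μm.
Surface area A = 4πR² = 4π(8.75×10⁹ m)² = 9.62113×10²⁰ m².
(b) P = σAT⁴ = 5.670×10⁻⁸×9.62113×10²⁰×(6292)⁴ = 8.55×10²⁸ W.

λ_max ≈ 0.461 μm; P ≈ 8.55×10²⁸ W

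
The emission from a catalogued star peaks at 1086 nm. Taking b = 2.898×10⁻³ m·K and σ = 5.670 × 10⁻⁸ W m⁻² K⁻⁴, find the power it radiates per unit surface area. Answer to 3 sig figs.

I ≈ 2.88×10⁶ W/m²

Wien's law: T = b/λ_max = 2.898×10⁻³/1.086×10⁻⁶ = 2668.51 K.
Then I = σT⁴ = 5.670×10⁻⁸×(2668.51)⁴ = 2.88×10⁶ W/m².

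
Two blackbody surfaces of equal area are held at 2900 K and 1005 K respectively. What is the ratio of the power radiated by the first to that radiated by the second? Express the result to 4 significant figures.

With equal areas, P₁/P₂ = (T₁/T₂)⁴ = (2900/1005)⁴ = 69.33.

P₁/P₂ ≈ 69.33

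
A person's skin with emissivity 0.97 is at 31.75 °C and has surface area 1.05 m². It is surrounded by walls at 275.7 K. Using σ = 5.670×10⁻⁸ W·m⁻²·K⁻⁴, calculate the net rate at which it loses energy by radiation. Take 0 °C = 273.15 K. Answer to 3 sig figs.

T = 31.75 °C + 273.15 = 304.90 K.
Area A = 1.05 m².
Net radiated power P_net = εσA(T⁴ − T₀⁴) = 0.97×5.670×10⁻⁸×1.05×(304.90⁴ − 275.7⁴).
T⁴ − T₀⁴ = 8.64231×10⁹ − 5.77759×10⁹ = 2.86472×10⁹ K⁴, so P_net = 165 W.

Net loss ≈ 165 W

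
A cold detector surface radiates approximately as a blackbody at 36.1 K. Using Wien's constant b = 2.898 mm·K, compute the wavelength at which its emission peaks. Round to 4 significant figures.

λ_max ≈ 80.28 μm

Wien's displacement law: λ_max = b/T = (2.898×10⁻³ m·K)/(36.1 K) = 8.0277×10⁻⁵ m.
That is 80.28 μm, in the infrared range.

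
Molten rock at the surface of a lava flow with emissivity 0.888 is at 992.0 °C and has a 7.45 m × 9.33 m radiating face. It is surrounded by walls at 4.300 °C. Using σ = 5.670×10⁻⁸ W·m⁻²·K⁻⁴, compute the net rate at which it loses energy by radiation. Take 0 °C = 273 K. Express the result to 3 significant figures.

Net loss ≈ 8.94×10⁶ W

T = 992.0 °C + 273 = 1265.0 K.
Surroundings: T = 4.300 °C + 273 = 277.300 K.
Area A = 7.45 × 9.33 = 69.5085 m².
Net radiated power P_net = εσA(T⁴ − T₀⁴) = 0.888×5.670×10⁻⁸×69.5085×(1265.0⁴ − 277.300⁴).
T⁴ − T₀⁴ = 2.56072×10¹² − 5.91289×10⁹ = 2.55481×10¹² K⁴, so P_net = 8.94×10⁶ W.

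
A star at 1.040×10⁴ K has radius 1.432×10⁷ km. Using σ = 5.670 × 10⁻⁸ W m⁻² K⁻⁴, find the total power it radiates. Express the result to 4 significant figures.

P ≈ 1.709×10³⁰ W

Surface area A = 4πR² = 4π(1.432×10¹⁰ m)² = 2.57689×10²¹ m².
P = σAT⁴ = 5.670×10⁻⁸ × 2.57689×10²¹ × (1.040×10⁴)⁴ = 1.709×10³⁰ W.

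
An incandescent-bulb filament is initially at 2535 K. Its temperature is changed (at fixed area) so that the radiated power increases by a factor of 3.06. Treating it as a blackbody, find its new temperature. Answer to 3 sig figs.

T₂ ≈ 3.35×10³ K

P ∝ T⁴, so T₂/T₁ = (P₂/P₁)^(1/4) = (3.06)^(1/4) = 1.32261.
T₂ = 2535 × 1.32261 = 3.35×10³ K.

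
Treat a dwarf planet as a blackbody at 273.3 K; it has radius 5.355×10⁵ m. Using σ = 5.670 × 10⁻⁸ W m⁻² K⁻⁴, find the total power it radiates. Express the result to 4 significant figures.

Surface area A = 4πR² = 4π(5.355×10⁵ m)² = 3.60354×10¹² m².
P = σAT⁴ = 5.670×10⁻⁸ × 3.60354×10¹² × (273.3)⁴ = 1.140×10¹⁵ W.

P ≈ 1.140×10¹⁵ W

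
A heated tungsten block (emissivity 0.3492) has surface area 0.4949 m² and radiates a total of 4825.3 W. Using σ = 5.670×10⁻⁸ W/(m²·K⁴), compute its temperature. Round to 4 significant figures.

Area A = 0.4949 m².
P = εσAT⁴ ⇒ T = (P/(εσA))^(1/4) = (4825.3/(0.3492×5.670×10⁻⁸×0.4949))^(1/4) = 837.7 K.

T ≈ 837.7 K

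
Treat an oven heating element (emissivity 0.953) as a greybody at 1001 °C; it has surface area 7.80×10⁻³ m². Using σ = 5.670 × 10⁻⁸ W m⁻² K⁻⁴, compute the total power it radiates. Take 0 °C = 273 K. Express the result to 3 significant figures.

T = 1001 °C + 273 = 1274 K.
Area A = 7.80×10⁻³ m².
P = εσAT⁴ = 0.953 × 5.670×10⁻⁸ × 7.80×10⁻³ × (1274)⁴ = 1.11×10³ W.

P ≈ 1.11×10³ W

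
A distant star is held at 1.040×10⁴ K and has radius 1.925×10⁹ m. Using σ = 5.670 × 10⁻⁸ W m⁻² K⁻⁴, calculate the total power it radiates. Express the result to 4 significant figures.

Surface area A = 4πR² = 4π(1.925×10⁹ m)² = 4.65663×10¹⁹ m².
P = σAT⁴ = 5.670×10⁻⁸ × 4.65663×10¹⁹ × (1.040×10⁴)⁴ = 3.089×10²⁸ W.

P ≈ 3.089×10²⁸ W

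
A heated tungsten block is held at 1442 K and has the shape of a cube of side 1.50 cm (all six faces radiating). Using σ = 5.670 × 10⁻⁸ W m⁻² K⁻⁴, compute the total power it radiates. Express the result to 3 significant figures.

P ≈ 331 W

Area A = 6s² = 6×(0.0150 m)² = 1.35×10⁻³ m².
P = σAT⁴ = 5.670×10⁻⁸ × 1.35×10⁻³ × (1442)⁴ = 331 W.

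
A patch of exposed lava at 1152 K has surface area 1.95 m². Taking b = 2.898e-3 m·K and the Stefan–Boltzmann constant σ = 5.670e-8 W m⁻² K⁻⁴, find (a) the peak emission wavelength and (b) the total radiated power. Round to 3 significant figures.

λ_max ≈ 2.52×10³ nm; P ≈ 1.95×10⁵ W

(a) λ_max = b/T = 2.898×10⁻³/1152 = 2.516×10⁻⁶ m = 2.52×10³ nm.
Area A = 1.95 m².
(b) P = σAT⁴ = 5.670×10⁻⁸×1.95×(1152)⁴ = 1.95×10⁵ W.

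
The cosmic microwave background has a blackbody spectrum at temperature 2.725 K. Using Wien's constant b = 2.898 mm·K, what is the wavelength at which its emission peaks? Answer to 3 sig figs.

λ_max ≈ 1.06 mm

Wien's displacement law: λ_max = b/T = (2.898×10⁻³ m·K)/(2.725 K) = 1.063×10⁻³ m.
That is 1.06 mm, in the microwave range.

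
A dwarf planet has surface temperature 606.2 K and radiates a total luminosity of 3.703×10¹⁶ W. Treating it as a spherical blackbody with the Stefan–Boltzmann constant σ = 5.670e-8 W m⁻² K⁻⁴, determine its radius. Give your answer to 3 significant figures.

L = 4πR²σT⁴ ⇒ R = √(L/(4πσT⁴)).
σT⁴ = 7656.79 W/m², so R = √(3.703×10¹⁶/(4π×7656.79)) = 6.20×10⁵ m.

R ≈ 6.20×10⁵ m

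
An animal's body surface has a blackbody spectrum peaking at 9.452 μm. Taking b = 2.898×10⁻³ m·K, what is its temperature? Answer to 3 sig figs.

T ≈ 307 K

Wien's law gives T = b/λ_max = (2.898×10⁻³ m·K)/(9.452×10⁻⁶ m) = 307 K.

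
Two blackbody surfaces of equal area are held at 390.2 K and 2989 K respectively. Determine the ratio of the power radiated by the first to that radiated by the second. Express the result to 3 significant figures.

With equal areas, P₁/P₂ = (T₁/T₂)⁴ = (390.2/2989)⁴ = 2.90×10⁻⁴.

P₁/P₂ ≈ 2.90×10⁻⁴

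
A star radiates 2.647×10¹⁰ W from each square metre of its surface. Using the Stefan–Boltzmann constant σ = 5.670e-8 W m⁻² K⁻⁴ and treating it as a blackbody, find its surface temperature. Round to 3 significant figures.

T ≈ 2.61×10⁴ K

I = σT⁴, so T = (I/σ)^(1/4) = (2.647×10¹⁰/(5.670×10⁻⁸))^(1/4) = 2.61×10⁴ K.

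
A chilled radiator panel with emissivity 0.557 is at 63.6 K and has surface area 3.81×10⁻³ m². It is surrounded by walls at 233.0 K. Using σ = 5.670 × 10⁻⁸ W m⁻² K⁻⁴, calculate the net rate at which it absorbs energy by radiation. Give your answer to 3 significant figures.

Net gain ≈ 0.353 W

Area A = 3.81×10⁻³ m².
Net radiated power P_net = εσA(T⁴ − T₀⁴) = 0.557×5.670×10⁻⁸×3.81×10⁻³×(63.6⁴ − 233.0⁴).
T⁴ − T₀⁴ = 1.63617×10⁷ − 2.94730×10⁹ = -2.93094×10⁹ K⁴, so P_net = -0.353 W — negative, meaning a net gain of 0.353 W.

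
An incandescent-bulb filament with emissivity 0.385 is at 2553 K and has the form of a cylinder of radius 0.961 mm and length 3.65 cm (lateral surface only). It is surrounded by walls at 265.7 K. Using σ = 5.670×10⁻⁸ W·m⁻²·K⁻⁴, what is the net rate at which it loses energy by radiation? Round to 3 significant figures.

Net loss ≈ 204 W

Lateral area A = 2πrL = 2π×9.61×10⁻⁴×0.0365 = 2.20392×10⁻⁴ m².
Net radiated power P_net = εσA(T⁴ − T₀⁴) = 0.385×5.670×10⁻⁸×2.20392×10⁻⁴×(2553⁴ − 265.7⁴).
T⁴ − T₀⁴ = 4.24818×10¹³ − 4.98386×10⁹ = 4.24768×10¹³ K⁴, so P_net = 204 W.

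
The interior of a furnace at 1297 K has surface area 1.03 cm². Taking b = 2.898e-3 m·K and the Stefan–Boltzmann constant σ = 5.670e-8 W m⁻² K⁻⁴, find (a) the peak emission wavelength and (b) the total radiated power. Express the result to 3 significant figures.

(a) λ_max = b/T = 2.898×10⁻³/1297 = 2.234×10⁻⁶ m = 2.23×10³ nm.
Area A = 1.03 cm² = 1.03×10⁻⁴ m².
(b) P = σAT⁴ = 5.670×10⁻⁸×1.03×10⁻⁴×(1297)⁴ = 16.5 W.

λ_max ≈ 2.23×10³ nm; P ≈ 16.5 W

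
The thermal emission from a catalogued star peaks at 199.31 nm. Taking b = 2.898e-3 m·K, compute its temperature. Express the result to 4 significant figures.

T ≈ 1.454×10⁴ K

Wien's law gives T = b/λ_max = (2.898×10⁻³ m·K)/(1.9931×10⁻⁷ m) = 1.454×10⁴ K.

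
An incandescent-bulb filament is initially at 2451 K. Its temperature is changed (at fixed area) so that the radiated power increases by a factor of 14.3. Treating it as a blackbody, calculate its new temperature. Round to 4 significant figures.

T₂ ≈ 4766 K

P ∝ T⁴, so T₂/T₁ = (P₂/P₁)^(1/4) = (14.3)^(1/4) = 1.94462.
T₂ = 2451 × 1.94462 = 4766 K.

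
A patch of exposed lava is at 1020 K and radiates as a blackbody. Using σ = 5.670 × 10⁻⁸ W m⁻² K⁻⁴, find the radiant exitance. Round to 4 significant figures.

I ≈ 6.137×10⁴ W/m²

Stefan–Boltzmann: I = σT⁴ = 5.670×10⁻⁸ × (1020)⁴ = 6.137×10⁴ W/m².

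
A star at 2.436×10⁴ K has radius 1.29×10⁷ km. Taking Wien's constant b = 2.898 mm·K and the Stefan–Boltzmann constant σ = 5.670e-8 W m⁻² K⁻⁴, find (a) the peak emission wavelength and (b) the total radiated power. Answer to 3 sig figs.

λ_max ≈ 119 nm; P ≈ 4.18×10³¹ W

(a) λ_max = b/T = 2.898×10⁻³/2.436×10⁴ = 1.190×10⁻⁷ m = 119 nm.
Surface area A = 4πR² = 4π(1.29×10¹⁰ m)² = 2.09117×10²¹ m².
(b) P = σAT⁴ = 5.670×10⁻⁸×2.09117×10²¹×(2.436×10⁴)⁴ = 4.18×10³¹ W.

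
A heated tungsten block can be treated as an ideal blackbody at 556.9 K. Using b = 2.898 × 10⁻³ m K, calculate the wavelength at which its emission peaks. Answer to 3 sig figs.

Wien's displacement law: λ_max = b/T = (2.898×10⁻³ m·K)/(556.9 K) = 5.204×10⁻⁶ m.
That is 5.20 μm, in the infrared range.

λ_max ≈ 5.20 μm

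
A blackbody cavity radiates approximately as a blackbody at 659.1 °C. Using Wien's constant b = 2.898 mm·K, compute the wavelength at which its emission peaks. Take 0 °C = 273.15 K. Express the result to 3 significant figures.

T = 659.1 °C + 273.15 = 932.25 K.
Wien's displacement law: λ_max = b/T = (2.898×10⁻³ m·K)/(932.25 K) = 3.109×10⁻⁶ m.
That is 3.11 μm, in the infrared range.

λ_max ≈ 3.11 μm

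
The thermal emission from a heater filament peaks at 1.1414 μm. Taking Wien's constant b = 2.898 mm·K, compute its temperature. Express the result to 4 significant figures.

Wien's law gives T = b/λ_max = (2.898×10⁻³ m·K)/(1.1414×10⁻⁶ m) = 2539 K.

T ≈ 2539 K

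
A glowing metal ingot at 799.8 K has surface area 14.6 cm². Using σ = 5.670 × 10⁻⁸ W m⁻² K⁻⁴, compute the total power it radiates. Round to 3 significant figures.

Area A = 14.6 cm² = 1.46×10⁻³ m².
P = σAT⁴ = 5.670×10⁻⁸ × 1.46×10⁻³ × (799.8)⁴ = 33.9 W.

P ≈ 33.9 W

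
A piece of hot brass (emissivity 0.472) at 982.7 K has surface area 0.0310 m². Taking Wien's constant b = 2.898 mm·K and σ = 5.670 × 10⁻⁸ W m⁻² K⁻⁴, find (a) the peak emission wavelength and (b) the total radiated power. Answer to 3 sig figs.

(a) λ_max = b/T = 2.898×10⁻³/982.7 = 2.949×10⁻⁶ m = 2.95×10³ nm.
Area A = 0.0310 m².
(b) P = εσAT⁴ = 0.472×5.670×10⁻⁸×0.0310×(982.7)⁴ = 774 W.

λ_max ≈ 2.95×10³ nm; P ≈ 774 W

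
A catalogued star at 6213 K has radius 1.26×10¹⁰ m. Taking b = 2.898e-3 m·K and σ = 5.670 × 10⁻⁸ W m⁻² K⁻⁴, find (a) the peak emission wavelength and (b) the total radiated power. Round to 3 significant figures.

λ_max ≈ 0.466 μm; P ≈ 1.69×10²⁹ W

(a) λ_max = b/T = 2.898×10⁻³/6213 = 4.664×10⁻⁷ m = 0.466 μm.
Surface area A = 4πR² = 4π(1.26×10¹⁰ m)² = 1.99504×10²¹ m².
(b) P = σAT⁴ = 5.670×10⁻⁸×1.99504×10²¹×(6213)⁴ = 1.69×10²⁹ W.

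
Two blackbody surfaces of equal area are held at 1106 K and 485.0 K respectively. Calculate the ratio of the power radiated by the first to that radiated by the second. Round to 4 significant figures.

P₁/P₂ ≈ 27.04

With equal areas, P₁/P₂ = (T₁/T₂)⁴ = (1106/485.0)⁴ = 27.04.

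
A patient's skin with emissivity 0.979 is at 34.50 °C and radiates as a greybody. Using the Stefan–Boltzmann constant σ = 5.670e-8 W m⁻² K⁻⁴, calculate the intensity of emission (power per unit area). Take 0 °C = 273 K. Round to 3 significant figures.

I ≈ 496 W/m²

T = 34.50 °C + 273 = 307.50 K.
Stefan–Boltzmann: I = εσT⁴ = 0.979 × 5.670×10⁻⁸ × (307.50)⁴ = 496 W/m².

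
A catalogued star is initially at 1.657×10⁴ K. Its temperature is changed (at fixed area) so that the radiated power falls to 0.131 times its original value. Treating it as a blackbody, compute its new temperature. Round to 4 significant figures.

P ∝ T⁴, so T₂/T₁ = (P₂/P₁)^(1/4) = (0.131)^(1/4) = 0.601614.
T₂ = 1.657×10⁴ × 0.601614 = 9969 K.

T₂ ≈ 9969 K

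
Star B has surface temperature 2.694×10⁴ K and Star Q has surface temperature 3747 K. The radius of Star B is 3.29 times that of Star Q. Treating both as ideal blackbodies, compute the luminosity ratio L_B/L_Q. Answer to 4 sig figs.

L ∝ R²T⁴, so L_B/L_Q = (R_B/R_Q)²(T_B/T_Q)⁴ = (3.29)² × (2.694×10⁴/3747)⁴ = 10.8241 × 2672.12 = 2.892×10⁴.

L_B/L_Q ≈ 2.892×10⁴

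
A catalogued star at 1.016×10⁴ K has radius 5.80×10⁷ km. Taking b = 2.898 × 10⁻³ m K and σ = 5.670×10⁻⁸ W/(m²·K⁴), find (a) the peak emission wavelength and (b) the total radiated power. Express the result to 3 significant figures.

(a) λ_max = b/T = 2.898×10⁻³/1.016×10⁴ = 2.852×10⁻⁷ m = 285 nm.
Surface area A = 4πR² = 4π(5.80×10¹⁰ m)² = 4.22733×10²² m².
(b) P = σAT⁴ = 5.670×10⁻⁸×4.22733×10²²×(1.016×10⁴)⁴ = 2.55×10³¹ W.

λ_max ≈ 285 nm; P ≈ 2.55×10³¹ W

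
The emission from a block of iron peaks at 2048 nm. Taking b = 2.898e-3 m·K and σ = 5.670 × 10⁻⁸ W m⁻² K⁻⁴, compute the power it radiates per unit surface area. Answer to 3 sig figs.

I ≈ 2.27×10⁵ W/m²

Wien's law: T = b/λ_max = 2.898×10⁻³/2.048×10⁻⁶ = 1415.04 K.
Then I = σT⁴ = 5.670×10⁻⁸×(1415.04)⁴ = 2.27×10⁵ W/m².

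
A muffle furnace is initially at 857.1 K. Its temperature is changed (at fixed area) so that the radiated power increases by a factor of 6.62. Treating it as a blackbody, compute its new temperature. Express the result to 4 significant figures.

T₂ ≈ 1375 K

P ∝ T⁴, so T₂/T₁ = (P₂/P₁)^(1/4) = (6.62)^(1/4) = 1.60404.
T₂ = 857.1 × 1.60404 = 1375 K.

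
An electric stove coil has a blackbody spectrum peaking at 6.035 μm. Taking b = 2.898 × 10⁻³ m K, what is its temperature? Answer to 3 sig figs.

Wien's law gives T = b/λ_max = (2.898×10⁻³ m·K)/(6.035×10⁻⁶ m) = 480 K.

T ≈ 480 K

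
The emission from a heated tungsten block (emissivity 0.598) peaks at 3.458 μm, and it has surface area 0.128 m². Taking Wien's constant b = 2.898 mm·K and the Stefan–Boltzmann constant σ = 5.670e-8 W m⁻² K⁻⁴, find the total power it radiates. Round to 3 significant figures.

Wien's law: T = b/λ_max = 2.898×10⁻³/3.458×10⁻⁶ = 838.057 K.
Area A = 0.128 m².
Then P = εσAT⁴ = 0.598×5.670×10⁻⁸×0.128×(838.057)⁴ = 2.14×10³ W.

P ≈ 2.14×10³ W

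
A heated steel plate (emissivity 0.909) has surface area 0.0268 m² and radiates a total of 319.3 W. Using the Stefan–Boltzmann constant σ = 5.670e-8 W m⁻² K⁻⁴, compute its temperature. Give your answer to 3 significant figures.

T ≈ 693 K

Area A = 0.0268 m².
P = εσAT⁴ ⇒ T = (P/(εσA))^(1/4) = (319.3/(0.909×5.670×10⁻⁸×0.0268))^(1/4) = 693 K.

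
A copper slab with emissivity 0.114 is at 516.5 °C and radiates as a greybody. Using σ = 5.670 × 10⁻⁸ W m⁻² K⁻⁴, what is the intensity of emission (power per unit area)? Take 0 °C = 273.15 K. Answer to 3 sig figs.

T = 516.5 °C + 273.15 = 789.65 K.
Stefan–Boltzmann: I = εσT⁴ = 0.114 × 5.670×10⁻⁸ × (789.65)⁴ = 2.51×10³ W/m².

I ≈ 2.51×10³ W/m²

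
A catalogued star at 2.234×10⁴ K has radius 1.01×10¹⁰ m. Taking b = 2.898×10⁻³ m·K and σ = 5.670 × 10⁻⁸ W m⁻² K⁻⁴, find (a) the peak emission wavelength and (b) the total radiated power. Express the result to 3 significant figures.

(a) λ_max = b/T = 2.898×10⁻³/2.234×10⁴ = 1.297×10⁻⁷ m = 130 nm.
Surface area A = 4πR² = 4π(1.01×10¹⁰ m)² = 1.28190×10²¹ m².
(b) P = σAT⁴ = 5.670×10⁻⁸×1.28190×10²¹×(2.234×10⁴)⁴ = 1.81×10³¹ W.

λ_max ≈ 130 nm; P ≈ 1.81×10³¹ W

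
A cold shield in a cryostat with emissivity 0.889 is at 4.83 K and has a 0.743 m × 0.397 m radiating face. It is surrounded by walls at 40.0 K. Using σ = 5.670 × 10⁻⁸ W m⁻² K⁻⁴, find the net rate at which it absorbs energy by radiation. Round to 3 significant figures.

Net gain ≈ 0.0381 W

Area A = 0.743 × 0.397 = 0.294971 m².
Net radiated power P_net = εσA(T⁴ − T₀⁴) = 0.889×5.670×10⁻⁸×0.294971×(4.83⁴ − 40.0⁴).
T⁴ − T₀⁴ = 544.238 − 2.56000×10⁶ = -2.55946×10⁶ K⁴, so P_net = -0.0381 W — negative, meaning a net gain of 0.0381 W.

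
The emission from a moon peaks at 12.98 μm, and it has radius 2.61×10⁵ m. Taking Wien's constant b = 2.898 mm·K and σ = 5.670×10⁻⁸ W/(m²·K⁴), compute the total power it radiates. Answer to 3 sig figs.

Wien's law: T = b/λ_max = 2.898×10⁻³/1.298×10⁻⁵ = 223.267 K.
Surface area A = 4πR² = 4π(2.61×10⁵ m)² = 8.56034×10¹¹ m².
Then P = σAT⁴ = 5.670×10⁻⁸×8.56034×10¹¹×(223.267)⁴ = 1.21×10¹⁴ W.

P ≈ 1.21×10¹⁴ W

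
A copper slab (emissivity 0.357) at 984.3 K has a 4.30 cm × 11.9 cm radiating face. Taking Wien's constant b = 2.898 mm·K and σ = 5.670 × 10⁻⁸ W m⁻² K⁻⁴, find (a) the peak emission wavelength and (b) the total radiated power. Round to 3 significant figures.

(a) λ_max = b/T = 2.898×10⁻³/984.3 = 2.944×10⁻⁶ m = 2.94×10³ nm.
Area A = 0.0430 × 0.119 = 5.117×10⁻³ m².
(b) P = εσAT⁴ = 0.357×5.670×10⁻⁸×5.117×10⁻³×(984.3)⁴ = 97.2 W.

λ_max ≈ 2.94×10³ nm; P ≈ 97.2 W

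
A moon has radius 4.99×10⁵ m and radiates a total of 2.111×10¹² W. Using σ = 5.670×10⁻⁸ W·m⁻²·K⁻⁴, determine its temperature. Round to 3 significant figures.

T ≈ 58.7 K

Surface area A = 4πR² = 4π(4.99×10⁵ m)² = 3.12904×10¹² m².
P = σAT⁴ ⇒ T = (P/(σA))^(1/4) = (2.111×10¹²/(5.670×10⁻⁸×3.12904×10¹²))^(1/4) = 58.7 K.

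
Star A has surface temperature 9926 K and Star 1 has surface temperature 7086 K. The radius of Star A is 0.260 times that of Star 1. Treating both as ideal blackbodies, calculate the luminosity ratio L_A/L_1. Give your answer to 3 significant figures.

L ∝ R²T⁴, so L_A/L_1 = (R_A/R_1)²(T_A/T_1)⁴ = (0.260)² × (9926/7086)⁴ = 0.0676 × 3.85028 = 0.260.

L_A/L_1 ≈ 0.260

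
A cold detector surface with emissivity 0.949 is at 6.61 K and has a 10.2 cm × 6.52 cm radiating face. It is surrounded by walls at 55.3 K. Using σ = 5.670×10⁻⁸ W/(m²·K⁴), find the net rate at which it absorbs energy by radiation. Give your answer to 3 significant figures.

Net gain ≈ 3.35×10⁻³ W

Area A = 0.102 × 0.0652 = 6.6504×10⁻³ m².
Net radiated power P_net = εσA(T⁴ − T₀⁴) = 0.949×5.670×10⁻⁸×6.6504×10⁻³×(6.61⁴ − 55.3⁴).
T⁴ − T₀⁴ = 1909.00 − 9.35191×10⁶ = -9.35000×10⁶ K⁴, so P_net = -3.35×10⁻³ W — negative, meaning a net gain of 3.35×10⁻³ W.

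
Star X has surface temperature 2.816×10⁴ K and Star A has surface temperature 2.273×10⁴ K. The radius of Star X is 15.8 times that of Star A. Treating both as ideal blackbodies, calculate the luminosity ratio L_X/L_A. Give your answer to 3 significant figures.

L_X/L_A ≈ 588

L ∝ R²T⁴, so L_X/L_A = (R_X/R_A)²(T_X/T_A)⁴ = (15.8)² × (2.816×10⁴/2.273×10⁴)⁴ = 249.64 × 2.35577 = 588.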